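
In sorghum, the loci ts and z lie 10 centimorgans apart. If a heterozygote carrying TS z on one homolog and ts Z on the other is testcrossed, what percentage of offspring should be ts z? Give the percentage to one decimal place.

5.0%

A map distance of 10 centimorgans corresponds to a recombination frequency of 0.100.
The F1 is TS z / ts Z, so ts z is a recombinant gamete class with expected frequency r/2 = 0.100/2 = 0.0500.
That is 0.0500 = 5.0% of the progeny.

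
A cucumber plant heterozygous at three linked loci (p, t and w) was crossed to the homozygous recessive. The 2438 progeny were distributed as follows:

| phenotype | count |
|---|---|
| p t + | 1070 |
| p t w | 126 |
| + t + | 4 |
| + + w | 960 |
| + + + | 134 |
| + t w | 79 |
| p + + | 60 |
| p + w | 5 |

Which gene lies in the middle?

p

The two most frequent reciprocal classes, p t + and + + w, are the parental types, so the F1 was p t + / + + w.
The two rarest classes, + t + and p + w, are the double crossovers. Comparing them with the parentals, only the p allele has switched, so p is the middle locus and the order is t – p – w.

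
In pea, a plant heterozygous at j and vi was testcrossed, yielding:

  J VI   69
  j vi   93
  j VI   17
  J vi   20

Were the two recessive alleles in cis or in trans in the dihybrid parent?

The two most frequent classes are J VI (69) and j vi (93); these are the parental (non-recombinant) types.
So the F1 carried J VI on one chromosome and j vi on the other — the recessive alleles are on the same chromosome (cis / coupling).

cis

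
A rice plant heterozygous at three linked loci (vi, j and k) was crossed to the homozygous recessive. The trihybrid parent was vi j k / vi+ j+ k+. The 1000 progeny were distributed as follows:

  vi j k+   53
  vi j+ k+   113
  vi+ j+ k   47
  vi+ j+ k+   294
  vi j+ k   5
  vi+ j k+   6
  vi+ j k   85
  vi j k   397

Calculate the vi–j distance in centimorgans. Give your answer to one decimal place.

20.9 centimorgans

The two rarest classes, vi j+ k and vi+ j k+, are the double crossovers. Comparing them with the parentals, only the j allele has switched, so j is the middle locus and the order is k – j – vi.
Crossovers in the j–vi interval produce the single-crossover classes vi+ j k and vi j+ k+ (85 + 113 = 198) plus the double crossovers (11).
RF(j–vi) = (198 + 11) / 1000 = 209/1000 = 0.2090 → 20.9 centimorgans.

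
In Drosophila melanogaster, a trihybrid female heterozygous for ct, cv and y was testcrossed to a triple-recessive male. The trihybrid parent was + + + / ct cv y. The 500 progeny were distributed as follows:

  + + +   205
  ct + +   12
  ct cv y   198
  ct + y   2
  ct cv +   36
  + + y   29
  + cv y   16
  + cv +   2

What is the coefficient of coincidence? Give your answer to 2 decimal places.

The two rarest classes, + cv + and ct + y, are the double crossovers. Comparing them with the parentals, only the cv allele has switched, so cv is the middle locus and the order is y – cv – ct.
y–cv: (65 + 4)/500 = 0.1380; cv–ct: (28 + 4)/500 = 0.0640.
Expected DCO frequency = 0.1380 × 0.0640 ≈ 0.00883; observed = 4/500 ≈ 0.00800.
Coefficient of coincidence = 0.00800/0.00883 ≈ 0.91.

0.91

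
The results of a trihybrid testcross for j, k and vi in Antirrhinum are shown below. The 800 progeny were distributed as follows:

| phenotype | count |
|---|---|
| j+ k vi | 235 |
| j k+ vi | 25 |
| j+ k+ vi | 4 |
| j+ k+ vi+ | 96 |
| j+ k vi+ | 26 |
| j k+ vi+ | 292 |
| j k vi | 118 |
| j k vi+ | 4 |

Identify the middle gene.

The two most frequent reciprocal classes, j+ k vi and j k+ vi+, are the parental types, so the F1 was j+ k vi / j k+ vi+.
The two rarest classes, j+ k+ vi and j k vi+, are the double crossovers. Comparing them with the parentals, only the k allele has switched, so k is the middle locus and the order is vi – k – j.

k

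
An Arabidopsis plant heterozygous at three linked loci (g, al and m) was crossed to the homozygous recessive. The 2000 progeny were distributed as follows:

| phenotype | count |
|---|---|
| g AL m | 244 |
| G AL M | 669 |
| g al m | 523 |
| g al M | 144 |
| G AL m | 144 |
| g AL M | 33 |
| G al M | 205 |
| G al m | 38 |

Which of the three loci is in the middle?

The two most frequent reciprocal classes, g al m and G AL M, are the parental types, so the F1 was g al m / G AL M.
The two rarest classes, G al m and g AL M, are the double crossovers. Comparing them with the parentals, only the g allele has switched, so g is the middle locus and the order is m – g – al.

g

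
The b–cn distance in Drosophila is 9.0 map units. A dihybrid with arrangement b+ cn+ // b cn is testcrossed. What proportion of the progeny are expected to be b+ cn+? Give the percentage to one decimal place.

45.5%

A map distance of 9.0 map units corresponds to a recombination frequency of 0.090.
The F1 is b+ cn+ / b cn, so b+ cn+ is a parental gamete class with expected frequency (1 − r)/2 = 0.910/2 = 0.4550.
That is 0.4550 = 45.5% of the progeny.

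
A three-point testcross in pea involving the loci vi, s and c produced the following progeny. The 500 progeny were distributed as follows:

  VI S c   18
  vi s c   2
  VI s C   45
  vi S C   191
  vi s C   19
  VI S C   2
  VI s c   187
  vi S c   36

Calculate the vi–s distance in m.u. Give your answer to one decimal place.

8.2 m.u.

The two most frequent reciprocal classes, vi S C and VI s c, are the parental types, so the F1 was vi S C / VI s c.
The two rarest classes, VI S C and vi s c, are the double crossovers. Comparing them with the parentals, only the vi allele has switched, so vi is the middle locus and the order is c – vi – s.
Crossovers in the vi–s interval produce the single-crossover classes vi s C and VI S c (19 + 18 = 37) plus the double crossovers (4).
RF(vi–s) = (37 + 4) / 500 = 41/500 = 0.0820 → 8.2 m.u.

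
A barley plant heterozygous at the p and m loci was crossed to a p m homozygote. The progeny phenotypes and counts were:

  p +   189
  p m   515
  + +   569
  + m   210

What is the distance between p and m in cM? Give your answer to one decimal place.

The two most frequent classes, + + (569) and p m (515), are the parental types, so the F1 was + + / p m.
The recombinant classes are + m and p +: 210 + 189 = 399.
Recombination frequency = 399/1483 = 0.2690 ≈ 26.9%, i.e. 26.9 cM.

26.9 cM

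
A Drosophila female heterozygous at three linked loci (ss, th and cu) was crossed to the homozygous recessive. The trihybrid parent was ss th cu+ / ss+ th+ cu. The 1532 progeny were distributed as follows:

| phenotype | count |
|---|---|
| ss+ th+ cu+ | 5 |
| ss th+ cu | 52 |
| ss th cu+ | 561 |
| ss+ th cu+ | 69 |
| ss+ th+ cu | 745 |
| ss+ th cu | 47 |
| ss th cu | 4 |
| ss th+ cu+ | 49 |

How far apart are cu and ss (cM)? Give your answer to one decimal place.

8.5 cM

The two rarest classes, ss th cu and ss+ th+ cu+, are the double crossovers. Comparing them with the parentals, only the cu allele has switched, so cu is the middle locus and the order is th – cu – ss.
Crossovers in the cu–ss interval produce the single-crossover classes ss+ th cu+ and ss th+ cu (69 + 52 = 121) plus the double crossovers (9).
RF(cu–ss) = (121 + 9) / 1532 = 130/1532 = 0.0849 → 8.5 cM.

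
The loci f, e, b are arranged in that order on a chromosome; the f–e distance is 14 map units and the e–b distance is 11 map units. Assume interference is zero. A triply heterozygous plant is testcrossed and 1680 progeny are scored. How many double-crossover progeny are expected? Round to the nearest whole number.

Map distances give recombination frequencies of 0.140 and 0.110 for the two intervals.
With no interference, expected double-crossover frequency = 0.140 × 0.110 = 0.01540.
Expected number = 0.01540 × 1680 = 25.87 ≈ 26.

26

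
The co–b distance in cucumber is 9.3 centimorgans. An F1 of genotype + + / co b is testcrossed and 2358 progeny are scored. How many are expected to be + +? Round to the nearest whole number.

1069

A map distance of 9.3 centimorgans corresponds to a recombination frequency of 0.093.
The F1 is + + / co b, so + + is a parental gamete class with expected frequency (1 − r)/2 = 0.907/2 = 0.4535.
Expected number = 0.4535 × 2358 = 1069.35 ≈ 1069.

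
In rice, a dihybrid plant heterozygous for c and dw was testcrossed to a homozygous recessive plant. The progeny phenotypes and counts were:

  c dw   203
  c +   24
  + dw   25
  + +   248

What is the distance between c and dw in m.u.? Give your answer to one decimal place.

9.8 m.u.

The two most frequent classes, + + (248) and c dw (203), are the parental types, so the F1 was + + / c dw.
The recombinant classes are + dw and c +: 25 + 24 = 49.
Recombination frequency = 49/500 = 0.0980 ≈ 9.8%, i.e. 9.8 m.u.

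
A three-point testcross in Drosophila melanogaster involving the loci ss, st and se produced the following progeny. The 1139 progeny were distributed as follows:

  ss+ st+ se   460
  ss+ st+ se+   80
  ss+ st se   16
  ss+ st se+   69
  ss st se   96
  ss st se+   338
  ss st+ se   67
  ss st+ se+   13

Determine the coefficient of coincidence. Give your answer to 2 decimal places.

0.98

The two most frequent reciprocal classes, ss+ st+ se and ss st se+, are the parental types, so the F1 was ss+ st+ se / ss st se+.
The two rarest classes, ss+ st se and ss st+ se+, are the double crossovers. Comparing them with the parentals, only the st allele has switched, so st is the middle locus and the order is se – st – ss.
se–st: (176 + 29)/1139 = 0.1800; st–ss: (136 + 29)/1139 = 0.1449.
Expected DCO frequency = 0.1800 × 0.1449 ≈ 0.02608; observed = 29/1139 ≈ 0.02546.
Coefficient of coincidence = 0.02546/0.02608 ≈ 0.98.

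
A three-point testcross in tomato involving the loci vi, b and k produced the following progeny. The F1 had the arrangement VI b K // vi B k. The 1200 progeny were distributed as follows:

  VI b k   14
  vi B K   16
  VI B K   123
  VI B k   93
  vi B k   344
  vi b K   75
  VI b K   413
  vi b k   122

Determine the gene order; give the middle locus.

k

The two rarest classes, VI b k and vi B K, are the double crossovers. Comparing them with the parentals, only the k allele has switched, so k is the middle locus and the order is b – k – vi.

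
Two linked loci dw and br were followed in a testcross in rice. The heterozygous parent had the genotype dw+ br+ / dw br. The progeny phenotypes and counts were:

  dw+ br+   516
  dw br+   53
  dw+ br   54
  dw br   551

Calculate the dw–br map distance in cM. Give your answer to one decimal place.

The recombinant classes are dw+ br and dw br+: 54 + 53 = 107.
Recombination frequency = 107/1174 = 0.0911 ≈ 9.1%, i.e. 9.1 cM.

9.1 cM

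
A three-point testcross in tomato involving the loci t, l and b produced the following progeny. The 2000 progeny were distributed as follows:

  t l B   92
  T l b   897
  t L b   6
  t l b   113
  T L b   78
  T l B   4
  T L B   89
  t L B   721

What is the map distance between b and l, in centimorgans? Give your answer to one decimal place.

9.0 centimorgans

The two most frequent reciprocal classes, T l b and t L B, are the parental types, so the F1 was T l b / t L B.
The two rarest classes, T l B and t L b, are the double crossovers. Comparing them with the parentals, only the b allele has switched, so b is the middle locus and the order is l – b – t.
Crossovers in the l–b interval produce the single-crossover classes T L b and t l B (78 + 92 = 170) plus the double crossovers (10).
RF(l–b) = (170 + 10) / 2000 = 180/2000 = 0.0900 → 9.0 centimorgans.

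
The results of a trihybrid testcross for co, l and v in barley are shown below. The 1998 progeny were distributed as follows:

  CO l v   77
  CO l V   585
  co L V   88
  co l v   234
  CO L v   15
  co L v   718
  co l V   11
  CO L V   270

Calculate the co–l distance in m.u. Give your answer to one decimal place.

The two most frequent reciprocal classes, CO l V and co L v, are the parental types, so the F1 was CO l V / co L v.
The two rarest classes, co l V and CO L v, are the double crossovers. Comparing them with the parentals, only the co allele has switched, so co is the middle locus and the order is v – co – l.
Crossovers in the co–l interval produce the single-crossover classes CO L V and co l v (270 + 234 = 504) plus the double crossovers (26).
RF(co–l) = (504 + 26) / 1998 = 530/1998 = 0.2653 → 26.5 m.u.

26.5 m.u.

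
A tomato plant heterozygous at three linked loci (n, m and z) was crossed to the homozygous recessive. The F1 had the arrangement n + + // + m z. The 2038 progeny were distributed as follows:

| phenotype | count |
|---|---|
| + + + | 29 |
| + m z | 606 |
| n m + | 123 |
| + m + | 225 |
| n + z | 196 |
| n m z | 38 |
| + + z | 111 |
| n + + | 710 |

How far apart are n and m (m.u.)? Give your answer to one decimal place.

The two rarest classes, + + + and n m z, are the double crossovers. Comparing them with the parentals, only the n allele has switched, so n is the middle locus and the order is z – n – m.
Crossovers in the n–m interval produce the single-crossover classes n m + and + + z (123 + 111 = 234) plus the double crossovers (67).
RF(n–m) = (234 + 67) / 2038 = 301/2038 = 0.1477 → 14.8 m.u.

14.8 m.u.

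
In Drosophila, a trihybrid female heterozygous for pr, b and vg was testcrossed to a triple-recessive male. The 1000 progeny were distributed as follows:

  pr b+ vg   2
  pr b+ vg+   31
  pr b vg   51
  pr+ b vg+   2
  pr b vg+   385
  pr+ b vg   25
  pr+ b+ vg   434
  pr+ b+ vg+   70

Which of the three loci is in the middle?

The two most frequent reciprocal classes, pr+ b+ vg and pr b vg+, are the parental types, so the F1 was pr+ b+ vg / pr b vg+.
The two rarest classes, pr b+ vg and pr+ b vg+, are the double crossovers. Comparing them with the parentals, only the pr allele has switched, so pr is the middle locus and the order is b – pr – vg.

pr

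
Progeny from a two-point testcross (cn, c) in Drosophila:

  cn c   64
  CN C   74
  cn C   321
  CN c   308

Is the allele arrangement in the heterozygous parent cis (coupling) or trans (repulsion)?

The two most frequent classes are CN c (308) and cn C (321); these are the parental (non-recombinant) types.
So the F1 carried CN c on one chromosome and cn C on the other — the recessive alleles are on opposite chromosomes (trans / repulsion).

trans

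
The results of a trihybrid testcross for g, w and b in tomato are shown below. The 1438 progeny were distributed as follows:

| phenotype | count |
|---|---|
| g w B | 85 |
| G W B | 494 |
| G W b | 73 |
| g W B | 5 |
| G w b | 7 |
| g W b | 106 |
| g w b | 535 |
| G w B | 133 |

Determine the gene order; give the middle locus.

g

The two most frequent reciprocal classes, G W B and g w b, are the parental types, so the F1 was G W B / g w b.
The two rarest classes, g W B and G w b, are the double crossovers. Comparing them with the parentals, only the g allele has switched, so g is the middle locus and the order is w – g – b.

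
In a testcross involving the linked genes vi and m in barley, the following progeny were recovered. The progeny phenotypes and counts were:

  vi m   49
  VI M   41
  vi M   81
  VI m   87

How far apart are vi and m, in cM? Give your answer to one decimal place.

The two most frequent classes, VI m (87) and vi M (81), are the parental types, so the F1 was VI m / vi M.
The recombinant classes are VI M and vi m: 41 + 49 = 90.
Recombination frequency = 90/258 = 0.3488 ≈ 34.9%, i.e. 34.9 cM.

34.9 cM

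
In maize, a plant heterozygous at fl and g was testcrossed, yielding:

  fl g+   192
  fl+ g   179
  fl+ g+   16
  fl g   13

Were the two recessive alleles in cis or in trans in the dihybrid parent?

The two most frequent classes are fl+ g (179) and fl g+ (192); these are the parental (non-recombinant) types.
So the F1 carried fl+ g on one chromosome and fl g+ on the other — the recessive alleles are on opposite chromosomes (trans / repulsion).

trans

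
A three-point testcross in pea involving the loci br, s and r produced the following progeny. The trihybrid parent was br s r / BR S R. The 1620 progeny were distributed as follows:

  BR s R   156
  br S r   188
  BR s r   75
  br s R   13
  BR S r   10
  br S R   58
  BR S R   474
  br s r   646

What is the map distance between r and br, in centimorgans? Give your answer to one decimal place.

The two rarest classes, br s R and BR S r, are the double crossovers. Comparing them with the parentals, only the r allele has switched, so r is the middle locus and the order is br – r – s.
Crossovers in the br–r interval produce the single-crossover classes BR s r and br S R (75 + 58 = 133) plus the double crossovers (23).
RF(br–r) = (133 + 23) / 1620 = 156/1620 = 0.0963 → 9.6 centimorgans.

9.6 centimorgans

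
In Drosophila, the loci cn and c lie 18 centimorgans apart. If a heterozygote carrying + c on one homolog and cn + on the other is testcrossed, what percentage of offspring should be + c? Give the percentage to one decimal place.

A map distance of 18 centimorgans corresponds to a recombination frequency of 0.180.
The F1 is + c / cn +, so + c is a parental gamete class with expected frequency (1 − r)/2 = 0.820/2 = 0.4100.
That is 0.4100 = 41.0% of the progeny.

41.0%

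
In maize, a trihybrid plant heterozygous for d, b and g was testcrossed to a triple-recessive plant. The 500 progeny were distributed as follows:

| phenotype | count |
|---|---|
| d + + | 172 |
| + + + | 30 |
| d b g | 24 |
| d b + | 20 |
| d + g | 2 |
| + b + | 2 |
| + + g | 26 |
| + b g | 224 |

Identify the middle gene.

g

The two most frequent reciprocal classes, d + + and + b g, are the parental types, so the F1 was d + + / + b g.
The two rarest classes, d + g and + b +, are the double crossovers. Comparing them with the parentals, only the g allele has switched, so g is the middle locus and the order is b – g – d.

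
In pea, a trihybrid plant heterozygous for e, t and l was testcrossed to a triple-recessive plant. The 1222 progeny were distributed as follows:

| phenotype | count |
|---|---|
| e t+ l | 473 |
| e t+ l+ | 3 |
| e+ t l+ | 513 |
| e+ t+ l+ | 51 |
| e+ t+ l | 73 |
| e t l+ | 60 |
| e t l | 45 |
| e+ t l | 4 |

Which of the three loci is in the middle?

l

The two most frequent reciprocal classes, e+ t l+ and e t+ l, are the parental types, so the F1 was e+ t l+ / e t+ l.
The two rarest classes, e+ t l and e t+ l+, are the double crossovers. Comparing them with the parentals, only the l allele has switched, so l is the middle locus and the order is t – l – e.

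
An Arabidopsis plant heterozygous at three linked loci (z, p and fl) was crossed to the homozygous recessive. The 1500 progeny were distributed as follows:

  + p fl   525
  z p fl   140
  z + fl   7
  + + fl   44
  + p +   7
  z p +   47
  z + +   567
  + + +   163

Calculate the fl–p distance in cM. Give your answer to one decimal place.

The two most frequent reciprocal classes, z + + and + p fl, are the parental types, so the F1 was z + + / + p fl.
The two rarest classes, z + fl and + p +, are the double crossovers. Comparing them with the parentals, only the fl allele has switched, so fl is the middle locus and the order is z – fl – p.
Crossovers in the fl–p interval produce the single-crossover classes z p + and + + fl (47 + 44 = 91) plus the double crossovers (14).
RF(fl–p) = (91 + 14) / 1500 = 105/1500 = 0.0700 → 7.0 cM.

7.0 cM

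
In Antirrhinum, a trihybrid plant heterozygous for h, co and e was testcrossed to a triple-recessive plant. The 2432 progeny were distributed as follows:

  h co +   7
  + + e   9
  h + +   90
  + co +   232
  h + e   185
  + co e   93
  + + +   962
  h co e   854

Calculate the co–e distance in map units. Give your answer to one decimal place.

The two most frequent reciprocal classes, h co e and + + +, are the parental types, so the F1 was h co e / + + +.
The two rarest classes, h co + and + + e, are the double crossovers. Comparing them with the parentals, only the e allele has switched, so e is the middle locus and the order is co – e – h.
Crossovers in the co–e interval produce the single-crossover classes h + e and + co + (185 + 232 = 417) plus the double crossovers (16).
RF(co–e) = (417 + 16) / 2432 = 433/2432 = 0.1780 → 17.8 map units.

17.8 map units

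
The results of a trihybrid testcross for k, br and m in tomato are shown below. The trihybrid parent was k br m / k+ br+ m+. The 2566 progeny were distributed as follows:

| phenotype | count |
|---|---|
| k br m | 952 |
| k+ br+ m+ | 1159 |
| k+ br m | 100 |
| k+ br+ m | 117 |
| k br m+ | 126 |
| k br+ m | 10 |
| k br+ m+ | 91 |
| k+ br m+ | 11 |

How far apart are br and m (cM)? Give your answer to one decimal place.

10.3 cM

The two rarest classes, k br+ m and k+ br m+, are the double crossovers. Comparing them with the parentals, only the br allele has switched, so br is the middle locus and the order is m – br – k.
Crossovers in the m–br interval produce the single-crossover classes k br m+ and k+ br+ m (126 + 117 = 243) plus the double crossovers (21).
RF(m–br) = (243 + 21) / 2566 = 264/2566 = 0.1029 → 10.3 cM.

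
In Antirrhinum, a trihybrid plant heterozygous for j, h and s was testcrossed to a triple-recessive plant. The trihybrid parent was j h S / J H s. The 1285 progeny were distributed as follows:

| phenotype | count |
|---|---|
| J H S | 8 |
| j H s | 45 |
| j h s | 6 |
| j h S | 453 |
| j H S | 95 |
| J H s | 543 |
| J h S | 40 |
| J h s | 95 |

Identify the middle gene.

s

The two rarest classes, j h s and J H S, are the double crossovers. Comparing them with the parentals, only the s allele has switched, so s is the middle locus and the order is h – s – j.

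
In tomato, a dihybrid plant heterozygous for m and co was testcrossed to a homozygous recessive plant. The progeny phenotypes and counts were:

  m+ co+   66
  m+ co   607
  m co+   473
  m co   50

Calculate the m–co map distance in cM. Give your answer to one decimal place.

9.7 cM

The two most frequent classes, m+ co (607) and m co+ (473), are the parental types, so the F1 was m+ co / m co+.
The recombinant classes are m+ co+ and m co: 66 + 50 = 116.
Recombination frequency = 116/1196 = 0.0970 ≈ 9.7%, i.e. 9.7 cM.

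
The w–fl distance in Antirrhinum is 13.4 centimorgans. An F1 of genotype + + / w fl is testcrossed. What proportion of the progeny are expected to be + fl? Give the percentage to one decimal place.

6.7%

A map distance of 13.4 centimorgans corresponds to a recombination frequency of 0.134.
The F1 is + + / w fl, so + fl is a recombinant gamete class with expected frequency r/2 = 0.134/2 = 0.0670.
That is 0.0670 = 6.7% of the progeny.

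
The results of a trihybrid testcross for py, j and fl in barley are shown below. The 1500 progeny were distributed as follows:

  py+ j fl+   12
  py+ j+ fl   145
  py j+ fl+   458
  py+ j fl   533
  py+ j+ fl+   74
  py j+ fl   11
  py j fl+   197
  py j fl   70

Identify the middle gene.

The two most frequent reciprocal classes, py j+ fl+ and py+ j fl, are the parental types, so the F1 was py j+ fl+ / py+ j fl.
The two rarest classes, py j+ fl and py+ j fl+, are the double crossovers. Comparing them with the parentals, only the fl allele has switched, so fl is the middle locus and the order is j – fl – py.

fl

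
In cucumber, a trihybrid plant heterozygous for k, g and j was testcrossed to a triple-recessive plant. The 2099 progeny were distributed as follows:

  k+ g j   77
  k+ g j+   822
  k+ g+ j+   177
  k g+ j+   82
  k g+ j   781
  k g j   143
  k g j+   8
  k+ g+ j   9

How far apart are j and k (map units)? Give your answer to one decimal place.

The two most frequent reciprocal classes, k+ g j+ and k g+ j, are the parental types, so the F1 was k+ g j+ / k g+ j.
The two rarest classes, k g j+ and k+ g+ j, are the double crossovers. Comparing them with the parentals, only the k allele has switched, so k is the middle locus and the order is g – k – j.
Crossovers in the k–j interval produce the single-crossover classes k+ g j and k g+ j+ (77 + 82 = 159) plus the double crossovers (17).
RF(k–j) = (159 + 17) / 2099 = 176/2099 = 0.0838 → 8.4 map units.

8.4 map units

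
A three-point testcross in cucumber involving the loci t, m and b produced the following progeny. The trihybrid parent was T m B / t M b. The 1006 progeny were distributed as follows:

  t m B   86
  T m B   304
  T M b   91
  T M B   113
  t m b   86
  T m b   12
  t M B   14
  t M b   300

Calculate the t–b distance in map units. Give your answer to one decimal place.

20.2 map units

The two rarest classes, T m b and t M B, are the double crossovers. Comparing them with the parentals, only the b allele has switched, so b is the middle locus and the order is m – b – t.
Crossovers in the b–t interval produce the single-crossover classes t m B and T M b (86 + 91 = 177) plus the double crossovers (26).
RF(b–t) = (177 + 26) / 1006 = 203/1006 = 0.2018 → 20.2 map units.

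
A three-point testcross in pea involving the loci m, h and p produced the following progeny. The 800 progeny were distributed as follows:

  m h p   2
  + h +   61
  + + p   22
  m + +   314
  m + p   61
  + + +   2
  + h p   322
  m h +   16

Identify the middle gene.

The two most frequent reciprocal classes, + h p and m + +, are the parental types, so the F1 was + h p / m + +.
The two rarest classes, m h p and + + +, are the double crossovers. Comparing them with the parentals, only the m allele has switched, so m is the middle locus and the order is h – m – p.

m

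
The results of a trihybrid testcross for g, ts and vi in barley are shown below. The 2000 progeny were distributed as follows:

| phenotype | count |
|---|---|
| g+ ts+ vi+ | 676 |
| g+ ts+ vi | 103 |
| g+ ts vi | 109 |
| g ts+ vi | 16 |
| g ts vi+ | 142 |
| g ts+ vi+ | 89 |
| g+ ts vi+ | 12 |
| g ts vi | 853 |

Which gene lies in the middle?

The two most frequent reciprocal classes, g ts vi and g+ ts+ vi+, are the parental types, so the F1 was g ts vi / g+ ts+ vi+.
The two rarest classes, g ts+ vi and g+ ts vi+, are the double crossovers. Comparing them with the parentals, only the ts allele has switched, so ts is the middle locus and the order is g – ts – vi.

ts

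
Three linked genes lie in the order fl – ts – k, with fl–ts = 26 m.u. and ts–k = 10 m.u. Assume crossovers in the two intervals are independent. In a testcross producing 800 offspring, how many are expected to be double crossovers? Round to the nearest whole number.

21

Map distances give recombination frequencies of 0.260 and 0.100 for the two intervals.
With no interference, expected double-crossover frequency = 0.260 × 0.100 = 0.02600.
Expected number = 0.02600 × 800 = 20.80 ≈ 21.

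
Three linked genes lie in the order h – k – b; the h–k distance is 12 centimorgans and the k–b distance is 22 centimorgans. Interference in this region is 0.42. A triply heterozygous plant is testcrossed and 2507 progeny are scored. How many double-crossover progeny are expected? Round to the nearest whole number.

38

Map distances give recombination frequencies of 0.120 and 0.220 for the two intervals.
With interference 0.42 (so coincidence = 0.58), expected double-crossover frequency = 0.120 × 0.220 × 0.58 = 0.01531.
Expected number = 0.01531 × 2507 = 38.39 ≈ 38.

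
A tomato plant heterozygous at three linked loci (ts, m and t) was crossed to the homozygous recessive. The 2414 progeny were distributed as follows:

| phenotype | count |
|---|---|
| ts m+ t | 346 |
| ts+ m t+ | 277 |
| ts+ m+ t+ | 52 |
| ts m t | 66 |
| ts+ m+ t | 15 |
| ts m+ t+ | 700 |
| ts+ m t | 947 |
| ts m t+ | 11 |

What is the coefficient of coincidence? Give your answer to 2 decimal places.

0.67

The two most frequent reciprocal classes, ts+ m t and ts m+ t+, are the parental types, so the F1 was ts+ m t / ts m+ t+.
The two rarest classes, ts+ m+ t and ts m t+, are the double crossovers. Comparing them with the parentals, only the m allele has switched, so m is the middle locus and the order is ts – m – t.
ts–m: (118 + 26)/2414 = 0.0597; m–t: (623 + 26)/2414 = 0.2688.
Expected DCO frequency = 0.0597 × 0.2688 ≈ 0.01605; observed = 26/2414 ≈ 0.01077.
Coefficient of coincidence = 0.01077/0.01605 ≈ 0.67.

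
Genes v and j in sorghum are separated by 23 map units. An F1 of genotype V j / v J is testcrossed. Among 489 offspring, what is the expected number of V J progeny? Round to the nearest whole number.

56

A map distance of 23 map units corresponds to a recombination frequency of 0.230.
The F1 is V j / v J, so V J is a recombinant gamete class with expected frequency r/2 = 0.230/2 = 0.1150.
Expected number = 0.1150 × 489 = 56.23 ≈ 56.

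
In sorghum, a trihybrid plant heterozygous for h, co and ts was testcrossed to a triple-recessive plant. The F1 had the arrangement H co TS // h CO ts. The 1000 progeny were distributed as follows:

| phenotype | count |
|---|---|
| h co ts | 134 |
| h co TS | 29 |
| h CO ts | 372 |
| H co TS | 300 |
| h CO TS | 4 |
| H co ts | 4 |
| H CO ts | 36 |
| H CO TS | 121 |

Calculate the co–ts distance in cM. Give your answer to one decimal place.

26.3 cM

The two rarest classes, H co ts and h CO TS, are the double crossovers. Comparing them with the parentals, only the ts allele has switched, so ts is the middle locus and the order is h – ts – co.
Crossovers in the ts–co interval produce the single-crossover classes H CO TS and h co ts (121 + 134 = 255) plus the double crossovers (8).
RF(ts–co) = (255 + 8) / 1000 = 263/1000 = 0.2630 → 26.3 cM.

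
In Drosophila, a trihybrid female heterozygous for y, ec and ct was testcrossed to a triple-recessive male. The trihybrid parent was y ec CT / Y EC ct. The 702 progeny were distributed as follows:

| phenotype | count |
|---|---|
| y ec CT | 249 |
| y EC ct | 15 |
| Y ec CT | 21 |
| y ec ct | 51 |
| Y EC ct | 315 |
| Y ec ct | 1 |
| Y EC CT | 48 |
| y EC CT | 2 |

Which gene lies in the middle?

ec

The two rarest classes, y EC CT and Y ec ct, are the double crossovers. Comparing them with the parentals, only the ec allele has switched, so ec is the middle locus and the order is y – ec – ct.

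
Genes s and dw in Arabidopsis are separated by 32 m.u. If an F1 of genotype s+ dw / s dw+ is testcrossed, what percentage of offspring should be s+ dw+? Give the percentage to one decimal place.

A map distance of 32 m.u. corresponds to a recombination frequency of 0.320.
The F1 is s+ dw / s dw+, so s+ dw+ is a recombinant gamete class with expected frequency r/2 = 0.320/2 = 0.1600.
That is 0.1600 = 16.0% of the progeny.

16.0%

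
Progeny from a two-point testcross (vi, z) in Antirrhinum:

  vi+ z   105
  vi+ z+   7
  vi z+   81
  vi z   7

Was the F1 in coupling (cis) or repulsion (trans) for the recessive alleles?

The two most frequent classes are vi+ z (105) and vi z+ (81); these are the parental (non-recombinant) types.
So the F1 carried vi+ z on one chromosome and vi z+ on the other — the recessive alleles are on opposite chromosomes (trans / repulsion).

trans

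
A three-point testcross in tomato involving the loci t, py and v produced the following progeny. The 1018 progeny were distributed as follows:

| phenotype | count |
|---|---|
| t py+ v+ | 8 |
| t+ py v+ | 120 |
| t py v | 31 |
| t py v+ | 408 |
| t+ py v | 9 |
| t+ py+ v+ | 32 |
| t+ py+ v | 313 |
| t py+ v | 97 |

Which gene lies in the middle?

py

The two most frequent reciprocal classes, t py v+ and t+ py+ v, are the parental types, so the F1 was t py v+ / t+ py+ v.
The two rarest classes, t py+ v+ and t+ py v, are the double crossovers. Comparing them with the parentals, only the py allele has switched, so py is the middle locus and the order is t – py – v.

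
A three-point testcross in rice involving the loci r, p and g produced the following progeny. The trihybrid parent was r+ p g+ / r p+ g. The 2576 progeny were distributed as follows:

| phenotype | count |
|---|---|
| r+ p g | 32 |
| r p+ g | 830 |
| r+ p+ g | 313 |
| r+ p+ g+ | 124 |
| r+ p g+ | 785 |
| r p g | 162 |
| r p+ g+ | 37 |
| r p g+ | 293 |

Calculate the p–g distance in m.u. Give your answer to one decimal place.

13.8 m.u.

The two rarest classes, r+ p g and r p+ g+, are the double crossovers. Comparing them with the parentals, only the g allele has switched, so g is the middle locus and the order is r – g – p.
Crossovers in the g–p interval produce the single-crossover classes r+ p+ g+ and r p g (124 + 162 = 286) plus the double crossovers (69).
RF(g–p) = (286 + 69) / 2576 = 355/2576 = 0.1378 → 13.8 m.u.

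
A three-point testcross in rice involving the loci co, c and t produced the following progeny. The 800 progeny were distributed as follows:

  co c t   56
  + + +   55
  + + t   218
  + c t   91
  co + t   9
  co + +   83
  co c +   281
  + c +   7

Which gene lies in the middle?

The two most frequent reciprocal classes, co c + and + + t, are the parental types, so the F1 was co c + / + + t.
The two rarest classes, + c + and co + t, are the double crossovers. Comparing them with the parentals, only the co allele has switched, so co is the middle locus and the order is c – co – t.

co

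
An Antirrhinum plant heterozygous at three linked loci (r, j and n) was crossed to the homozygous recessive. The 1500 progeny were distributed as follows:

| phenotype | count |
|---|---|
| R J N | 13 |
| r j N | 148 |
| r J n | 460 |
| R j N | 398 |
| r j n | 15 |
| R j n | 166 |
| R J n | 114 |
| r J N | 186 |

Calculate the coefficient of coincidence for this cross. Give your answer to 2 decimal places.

The two most frequent reciprocal classes, r J n and R j N, are the parental types, so the F1 was r J n / R j N.
The two rarest classes, r j n and R J N, are the double crossovers. Comparing them with the parentals, only the j allele has switched, so j is the middle locus and the order is n – j – r.
n–j: (352 + 28)/1500 = 0.2533; j–r: (262 + 28)/1500 = 0.1933.
Expected DCO frequency = 0.2533 × 0.1933 ≈ 0.04896; observed = 28/1500 ≈ 0.01867.
Coefficient of coincidence = 0.01867/0.04896 ≈ 0.38.

0.38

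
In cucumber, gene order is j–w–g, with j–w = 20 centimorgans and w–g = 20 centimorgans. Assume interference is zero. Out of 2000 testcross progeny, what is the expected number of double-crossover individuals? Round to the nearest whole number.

Map distances give recombination frequencies of 0.200 and 0.200 for the two intervals.
With no interference, expected double-crossover frequency = 0.200 × 0.200 = 0.04000.
Expected number = 0.04000 × 2000 = 80.00 ≈ 80.

80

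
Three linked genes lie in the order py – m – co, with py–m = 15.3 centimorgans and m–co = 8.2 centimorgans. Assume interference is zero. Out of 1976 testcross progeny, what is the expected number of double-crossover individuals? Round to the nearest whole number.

Map distances give recombination frequencies of 0.153 and 0.082 for the two intervals.
With no interference, expected double-crossover frequency = 0.153 × 0.082 = 0.01255.
Expected number = 0.01255 × 1976 = 24.79 ≈ 25.

25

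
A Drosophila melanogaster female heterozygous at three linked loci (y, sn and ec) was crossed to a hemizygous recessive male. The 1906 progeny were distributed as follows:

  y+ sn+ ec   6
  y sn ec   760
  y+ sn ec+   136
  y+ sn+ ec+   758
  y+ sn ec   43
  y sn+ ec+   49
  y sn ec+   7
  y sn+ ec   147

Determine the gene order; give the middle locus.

The two most frequent reciprocal classes, y sn ec and y+ sn+ ec+, are the parental types, so the F1 was y sn ec / y+ sn+ ec+.
The two rarest classes, y sn ec+ and y+ sn+ ec, are the double crossovers. Comparing them with the parentals, only the ec allele has switched, so ec is the middle locus and the order is sn – ec – y.

ec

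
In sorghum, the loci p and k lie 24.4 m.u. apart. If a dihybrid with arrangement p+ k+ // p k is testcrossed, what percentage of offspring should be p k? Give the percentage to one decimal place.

A map distance of 24.4 m.u. corresponds to a recombination frequency of 0.244.
The F1 is p+ k+ / p k, so p k is a parental gamete class with expected frequency (1 − r)/2 = 0.756/2 = 0.3780.
That is 0.3780 = 37.8% of the progeny.

37.8%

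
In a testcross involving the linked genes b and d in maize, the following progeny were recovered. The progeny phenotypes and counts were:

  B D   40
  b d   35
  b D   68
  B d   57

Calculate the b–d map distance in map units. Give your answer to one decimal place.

37.5 map units

The two most frequent classes, B d (57) and b D (68), are the parental types, so the F1 was B d / b D.
The recombinant classes are B D and b d: 40 + 35 = 75.
Recombination frequency = 75/200 = 0.3750 ≈ 37.5%, i.e. 37.5 map units.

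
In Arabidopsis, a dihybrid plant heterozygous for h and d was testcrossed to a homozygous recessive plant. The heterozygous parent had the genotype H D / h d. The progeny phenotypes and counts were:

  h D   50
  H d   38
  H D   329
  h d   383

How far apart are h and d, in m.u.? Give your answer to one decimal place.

The recombinant classes are H d and h D: 38 + 50 = 88.
Recombination frequency = 88/800 = 0.1100 ≈ 11.0%, i.e. 11.0 m.u.

11.0 m.u.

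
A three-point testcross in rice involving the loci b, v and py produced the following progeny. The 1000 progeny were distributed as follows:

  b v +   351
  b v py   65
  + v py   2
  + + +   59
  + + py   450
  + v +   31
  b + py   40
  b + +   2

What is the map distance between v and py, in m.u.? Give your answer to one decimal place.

The two most frequent reciprocal classes, b v + and + + py, are the parental types, so the F1 was b v + / + + py.
The two rarest classes, b + + and + v py, are the double crossovers. Comparing them with the parentals, only the v allele has switched, so v is the middle locus and the order is py – v – b.
Crossovers in the py–v interval produce the single-crossover classes b v py and + + + (65 + 59 = 124) plus the double crossovers (4).
RF(py–v) = (124 + 4) / 1000 = 128/1000 = 0.1280 → 12.8 m.u.

12.8 m.u.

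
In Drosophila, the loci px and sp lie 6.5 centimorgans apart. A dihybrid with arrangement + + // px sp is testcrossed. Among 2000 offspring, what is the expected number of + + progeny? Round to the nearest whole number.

A map distance of 6.5 centimorgans corresponds to a recombination frequency of 0.065.
The F1 is + + / px sp, so + + is a parental gamete class with expected frequency (1 − r)/2 = 0.935/2 = 0.4675.
Expected number = 0.4675 × 2000 = 935.00 ≈ 935.

935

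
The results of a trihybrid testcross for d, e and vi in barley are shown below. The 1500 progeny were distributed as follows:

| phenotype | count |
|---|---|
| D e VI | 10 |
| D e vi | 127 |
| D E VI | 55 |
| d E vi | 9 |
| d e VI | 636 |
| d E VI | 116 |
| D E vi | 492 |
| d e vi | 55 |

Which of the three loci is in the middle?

The two most frequent reciprocal classes, D E vi and d e VI, are the parental types, so the F1 was D E vi / d e VI.
The two rarest classes, d E vi and D e VI, are the double crossovers. Comparing them with the parentals, only the d allele has switched, so d is the middle locus and the order is e – d – vi.

d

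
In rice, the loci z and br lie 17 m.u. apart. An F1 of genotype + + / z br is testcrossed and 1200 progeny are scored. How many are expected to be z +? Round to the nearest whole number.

A map distance of 17 m.u. corresponds to a recombination frequency of 0.170.
The F1 is + + / z br, so z + is a recombinant gamete class with expected frequency r/2 = 0.170/2 = 0.0850.
Expected number = 0.0850 × 1200 = 102.00 ≈ 102.

102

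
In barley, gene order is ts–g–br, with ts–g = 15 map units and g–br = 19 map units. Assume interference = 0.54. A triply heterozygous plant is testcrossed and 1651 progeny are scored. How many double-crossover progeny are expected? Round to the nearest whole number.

22

Map distances give recombination frequencies of 0.150 and 0.190 for the two intervals.
With interference 0.54 (so coincidence = 0.46), expected double-crossover frequency = 0.150 × 0.190 × 0.46 = 0.01311.
Expected number = 0.01311 × 1651 = 21.64 ≈ 22.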